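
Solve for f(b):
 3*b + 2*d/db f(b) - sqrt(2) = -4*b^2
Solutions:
 f(b) = C1 - 2*b^3/3 - 3*b^2/4 + sqrt(2)*b/2


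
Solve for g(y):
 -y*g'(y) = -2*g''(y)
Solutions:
 g(y) = C1 + C2*erfi(y/2)


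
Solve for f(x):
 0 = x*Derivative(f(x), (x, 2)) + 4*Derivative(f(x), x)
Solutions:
 f(x) = C1 + C2/x^3


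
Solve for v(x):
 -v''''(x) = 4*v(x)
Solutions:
 v(x) = (C1*sin(x) + C2*cos(x))*exp(-x) + (C3*sin(x) + C4*cos(x))*exp(x)


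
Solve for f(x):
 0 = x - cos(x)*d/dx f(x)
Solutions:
 f(x) = C1 + Integral(x/cos(x), x)


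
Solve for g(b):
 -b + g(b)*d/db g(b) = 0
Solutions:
 g(b) = -sqrt(C1 + b^2)
 g(b) = sqrt(C1 + b^2)


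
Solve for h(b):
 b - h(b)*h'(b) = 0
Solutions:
 h(b) = -sqrt(C1 + b^2)
 h(b) = sqrt(C1 + b^2)


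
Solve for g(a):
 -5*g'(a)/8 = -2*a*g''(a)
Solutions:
 g(a) = C1 + C2*a^(21/16)


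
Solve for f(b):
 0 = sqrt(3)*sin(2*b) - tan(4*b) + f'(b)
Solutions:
 f(b) = C1 - log(cos(4*b))/4 + sqrt(3)*cos(2*b)/2


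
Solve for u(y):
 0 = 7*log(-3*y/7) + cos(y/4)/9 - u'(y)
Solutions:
 u(y) = C1 + 7*y*log(-y) - 7*y*log(7) - 7*y + 7*y*log(3) + 4*sin(y/4)/9


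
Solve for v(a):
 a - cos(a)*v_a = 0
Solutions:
 v(a) = C1 + Integral(a/cos(a), a)


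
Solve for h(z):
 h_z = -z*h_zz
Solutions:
 h(z) = C1 + C2*log(z)


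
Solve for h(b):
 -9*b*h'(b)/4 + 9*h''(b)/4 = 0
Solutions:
 h(b) = C1 + C2*erfi(sqrt(2)*b/2)


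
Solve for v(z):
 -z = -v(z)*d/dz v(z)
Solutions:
 v(z) = -sqrt(C1 + z^2)
 v(z) = sqrt(C1 + z^2)


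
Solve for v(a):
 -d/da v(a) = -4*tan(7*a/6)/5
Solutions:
 v(a) = C1 - 24*log(cos(7*a/6))/35


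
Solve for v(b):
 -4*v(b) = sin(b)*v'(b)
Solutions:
 v(b) = C1*(cos(b)^2 + 2*cos(b) + 1)/(cos(b)^2 - 2*cos(b) + 1)


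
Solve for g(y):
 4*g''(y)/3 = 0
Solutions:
 g(y) = C1 + C2*y


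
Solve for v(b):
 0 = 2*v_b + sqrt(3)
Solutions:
 v(b) = C1 - sqrt(3)*b/2


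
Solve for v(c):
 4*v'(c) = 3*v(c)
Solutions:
 v(c) = C1*exp(3*c/4)


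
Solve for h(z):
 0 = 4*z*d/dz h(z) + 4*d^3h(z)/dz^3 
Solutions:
 h(z) = C1 + Integral(C2*airyai(-z) + C3*airybi(-z), z)


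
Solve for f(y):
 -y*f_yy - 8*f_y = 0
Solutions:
 f(y) = C1 + C2/y^7


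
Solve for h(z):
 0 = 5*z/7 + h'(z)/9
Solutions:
 h(z) = C1 - 45*z^2/14


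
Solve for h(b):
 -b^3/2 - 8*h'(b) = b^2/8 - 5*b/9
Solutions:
 h(b) = C1 - b^4/64 - b^3/192 + 5*b^2/144


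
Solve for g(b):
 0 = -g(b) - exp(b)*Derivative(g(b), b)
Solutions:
 g(b) = C1*exp(exp(-b))


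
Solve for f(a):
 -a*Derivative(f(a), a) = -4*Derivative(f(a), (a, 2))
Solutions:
 f(a) = C1 + C2*erfi(sqrt(2)*a/4)


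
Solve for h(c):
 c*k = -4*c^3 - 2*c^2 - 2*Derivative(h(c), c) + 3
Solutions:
 h(c) = C1 - c^4/2 - c^3/3 - c^2*k/4 + 3*c/2


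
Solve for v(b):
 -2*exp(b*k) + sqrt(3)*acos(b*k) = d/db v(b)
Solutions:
 v(b) = C1 - 2*Piecewise((exp(b*k)/k, Ne(k, 0)), (b, True)) + sqrt(3)*Piecewise((b*acos(b*k) - sqrt(-b^2*k^2 + 1)/k, Ne(k, 0)), (pi*b/2, True))


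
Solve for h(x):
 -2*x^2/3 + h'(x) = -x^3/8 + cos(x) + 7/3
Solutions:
 h(x) = C1 - x^4/32 + 2*x^3/9 + 7*x/3 + sin(x)


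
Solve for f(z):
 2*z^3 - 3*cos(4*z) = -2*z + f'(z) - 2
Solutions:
 f(z) = C1 + z^4/2 + z^2 + 2*z - 3*sin(4*z)/4


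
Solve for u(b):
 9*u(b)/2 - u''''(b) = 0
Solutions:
 u(b) = C1*exp(-2^(3/4)*sqrt(3)*b/2) + C2*exp(2^(3/4)*sqrt(3)*b/2) + C3*sin(2^(3/4)*sqrt(3)*b/2) + C4*cos(2^(3/4)*sqrt(3)*b/2)


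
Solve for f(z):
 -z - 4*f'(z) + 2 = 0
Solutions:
 f(z) = C1 - z^2/8 + z/2


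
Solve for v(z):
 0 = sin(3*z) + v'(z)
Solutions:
 v(z) = C1 + cos(3*z)/3


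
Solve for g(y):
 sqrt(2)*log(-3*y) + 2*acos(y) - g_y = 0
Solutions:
 g(y) = C1 + sqrt(2)*y*(log(-y) - 1) + 2*y*acos(y) + sqrt(2)*y*log(3) - 2*sqrt(1 - y^2)


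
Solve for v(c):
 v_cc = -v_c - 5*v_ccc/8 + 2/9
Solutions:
 v(c) = C1 + 2*c/9 + (C2*sin(2*sqrt(6)*c/5) + C3*cos(2*sqrt(6)*c/5))*exp(-4*c/5)


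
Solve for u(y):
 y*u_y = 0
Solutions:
 u(y) = C1


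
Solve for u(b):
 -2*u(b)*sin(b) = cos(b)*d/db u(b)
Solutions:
 u(b) = C1*cos(b)^2


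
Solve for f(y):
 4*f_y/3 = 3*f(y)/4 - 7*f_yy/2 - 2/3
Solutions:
 f(y) = C1*exp(y*(-8 + sqrt(442))/42) + C2*exp(-y*(8 + sqrt(442))/42) + 8/9


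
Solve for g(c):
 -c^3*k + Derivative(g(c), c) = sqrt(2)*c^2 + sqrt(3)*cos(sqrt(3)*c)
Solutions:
 g(c) = C1 + c^4*k/4 + sqrt(2)*c^3/3 + sin(sqrt(3)*c)


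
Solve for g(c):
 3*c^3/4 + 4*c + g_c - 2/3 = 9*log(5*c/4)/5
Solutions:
 g(c) = C1 - 3*c^4/16 - 2*c^2 + 9*c*log(c)/5 - 18*c*log(2)/5 - 17*c/15 + 9*c*log(5)/5


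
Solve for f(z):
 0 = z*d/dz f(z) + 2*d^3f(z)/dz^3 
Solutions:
 f(z) = C1 + Integral(C2*airyai(-2^(2/3)*z/2) + C3*airybi(-2^(2/3)*z/2), z)


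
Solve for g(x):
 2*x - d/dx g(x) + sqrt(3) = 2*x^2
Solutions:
 g(x) = C1 - 2*x^3/3 + x^2 + sqrt(3)*x


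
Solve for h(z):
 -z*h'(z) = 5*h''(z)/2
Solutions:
 h(z) = C1 + C2*erf(sqrt(5)*z/5)


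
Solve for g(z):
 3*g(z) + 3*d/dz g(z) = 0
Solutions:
 g(z) = C1*exp(-z)


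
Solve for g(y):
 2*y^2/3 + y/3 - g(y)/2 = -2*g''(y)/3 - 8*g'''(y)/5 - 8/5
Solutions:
 g(y) = C1*exp(-y*(5*5^(2/3)/(432*sqrt(11) + 1433)^(1/3) + 10 + 5^(1/3)*(432*sqrt(11) + 1433)^(1/3))/72)*sin(sqrt(3)*5^(1/3)*y*(-(432*sqrt(11) + 1433)^(1/3) + 5*5^(1/3)/(432*sqrt(11) + 1433)^(1/3))/72) + C2*exp(-y*(5*5^(2/3)/(432*sqrt(11) + 1433)^(1/3) + 10 + 5^(1/3)*(432*sqrt(11) + 1433)^(1/3))/72)*cos(sqrt(3)*5^(1/3)*y*(-(432*sqrt(11) + 1433)^(1/3) + 5*5^(1/3)/(432*sqrt(11) + 1433)^(1/3))/72) + C3*exp(y*(-5 + 5*5^(2/3)/(432*sqrt(11) + 1433)^(1/3) + 5^(1/3)*(432*sqrt(11) + 1433)^(1/3))/36) + 4*y^2/3 + 2*y/3 + 304/45


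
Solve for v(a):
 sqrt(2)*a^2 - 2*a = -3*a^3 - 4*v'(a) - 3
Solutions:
 v(a) = C1 - 3*a^4/16 - sqrt(2)*a^3/12 + a^2/4 - 3*a/4


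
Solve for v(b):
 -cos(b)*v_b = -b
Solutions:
 v(b) = C1 + Integral(b/cos(b), b)


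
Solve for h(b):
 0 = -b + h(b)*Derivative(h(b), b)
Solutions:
 h(b) = -sqrt(C1 + b^2)
 h(b) = sqrt(C1 + b^2)


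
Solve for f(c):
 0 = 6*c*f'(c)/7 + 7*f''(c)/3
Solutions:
 f(c) = C1 + C2*erf(3*c/7)


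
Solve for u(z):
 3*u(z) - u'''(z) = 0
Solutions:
 u(z) = C3*exp(3^(1/3)*z) + (C1*sin(3^(5/6)*z/2) + C2*cos(3^(5/6)*z/2))*exp(-3^(1/3)*z/2)


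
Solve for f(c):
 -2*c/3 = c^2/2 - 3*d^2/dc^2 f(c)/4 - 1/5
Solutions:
 f(c) = C1 + C2*c + c^4/18 + 4*c^3/27 - 2*c^2/15


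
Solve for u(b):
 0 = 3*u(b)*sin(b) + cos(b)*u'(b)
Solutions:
 u(b) = C1*cos(b)^3


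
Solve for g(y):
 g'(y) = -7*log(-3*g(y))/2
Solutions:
 2*Integral(1/(log(-_y) + log(3)), (_y, g(y)))/7 = C1 - y


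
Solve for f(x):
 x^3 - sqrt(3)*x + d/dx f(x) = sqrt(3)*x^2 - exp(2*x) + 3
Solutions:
 f(x) = C1 - x^4/4 + sqrt(3)*x^3/3 + sqrt(3)*x^2/2 + 3*x - exp(2*x)/2


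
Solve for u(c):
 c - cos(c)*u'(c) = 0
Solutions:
 u(c) = C1 + Integral(c/cos(c), c)


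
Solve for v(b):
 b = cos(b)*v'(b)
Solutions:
 v(b) = C1 + Integral(b/cos(b), b)


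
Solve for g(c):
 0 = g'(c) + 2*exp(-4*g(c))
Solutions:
 g(c) = log(-I*(C1 - 8*c)^(1/4))
 g(c) = log(I*(C1 - 8*c)^(1/4))
 g(c) = log(-(C1 - 8*c)^(1/4))
 g(c) = log(C1 - 8*c)/4


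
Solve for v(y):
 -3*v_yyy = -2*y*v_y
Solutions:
 v(y) = C1 + Integral(C2*airyai(2^(1/3)*3^(2/3)*y/3) + C3*airybi(2^(1/3)*3^(2/3)*y/3), y)


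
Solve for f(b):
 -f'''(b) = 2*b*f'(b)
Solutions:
 f(b) = C1 + Integral(C2*airyai(-2^(1/3)*b) + C3*airybi(-2^(1/3)*b), b)


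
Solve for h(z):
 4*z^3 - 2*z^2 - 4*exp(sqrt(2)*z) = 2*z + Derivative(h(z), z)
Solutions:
 h(z) = C1 + z^4 - 2*z^3/3 - z^2 - 2*sqrt(2)*exp(sqrt(2)*z)


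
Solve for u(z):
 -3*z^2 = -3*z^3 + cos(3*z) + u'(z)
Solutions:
 u(z) = C1 + 3*z^4/4 - z^3 - sin(3*z)/3


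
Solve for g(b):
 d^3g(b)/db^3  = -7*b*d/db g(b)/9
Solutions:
 g(b) = C1 + Integral(C2*airyai(-21^(1/3)*b/3) + C3*airybi(-21^(1/3)*b/3), b)


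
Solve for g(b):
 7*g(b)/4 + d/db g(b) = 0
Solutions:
 g(b) = C1*exp(-7*b/4)


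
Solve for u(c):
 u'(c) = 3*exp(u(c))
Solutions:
 u(c) = log(-1/(C1 + 3*c))


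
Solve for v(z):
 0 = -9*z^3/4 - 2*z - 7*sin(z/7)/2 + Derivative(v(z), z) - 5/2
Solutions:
 v(z) = C1 + 9*z^4/16 + z^2 + 5*z/2 - 49*cos(z/7)/2


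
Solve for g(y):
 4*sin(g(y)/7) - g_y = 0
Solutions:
 -4*y + 7*log(cos(g(y)/7) - 1)/2 - 7*log(cos(g(y)/7) + 1)/2 = C1


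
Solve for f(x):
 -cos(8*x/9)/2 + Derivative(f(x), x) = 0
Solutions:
 f(x) = C1 + 9*sin(8*x/9)/16


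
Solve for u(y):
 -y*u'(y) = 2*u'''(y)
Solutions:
 u(y) = C1 + Integral(C2*airyai(-2^(2/3)*y/2) + C3*airybi(-2^(2/3)*y/2), y)


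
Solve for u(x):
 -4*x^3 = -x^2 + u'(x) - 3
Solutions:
 u(x) = C1 - x^4 + x^3/3 + 3*x


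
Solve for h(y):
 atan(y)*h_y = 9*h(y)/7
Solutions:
 h(y) = C1*exp(9*Integral(1/atan(y), y)/7)


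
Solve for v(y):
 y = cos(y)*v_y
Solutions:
 v(y) = C1 + Integral(y/cos(y), y)


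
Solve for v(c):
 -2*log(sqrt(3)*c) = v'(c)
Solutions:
 v(c) = C1 - 2*c*log(c) - c*log(3) + 2*c


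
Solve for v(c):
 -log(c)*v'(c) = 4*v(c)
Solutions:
 v(c) = C1*exp(-4*li(c))


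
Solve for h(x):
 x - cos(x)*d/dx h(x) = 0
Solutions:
 h(x) = C1 + Integral(x/cos(x), x)


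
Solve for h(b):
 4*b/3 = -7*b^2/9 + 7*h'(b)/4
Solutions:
 h(b) = C1 + 4*b^3/27 + 8*b^2/21


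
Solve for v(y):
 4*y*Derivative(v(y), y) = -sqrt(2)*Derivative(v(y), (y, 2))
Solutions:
 v(y) = C1 + C2*erf(2^(1/4)*y)


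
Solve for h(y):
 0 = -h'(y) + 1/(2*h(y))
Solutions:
 h(y) = -sqrt(C1 + y)
 h(y) = sqrt(C1 + y)


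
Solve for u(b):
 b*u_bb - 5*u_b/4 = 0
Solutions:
 u(b) = C1 + C2*b^(9/4)


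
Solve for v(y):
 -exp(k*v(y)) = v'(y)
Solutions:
 v(y) = Piecewise((log(1/(C1*k + k*y))/k, Ne(k, 0)), (nan, True))
 v(y) = Piecewise((C1 - y, Eq(k, 0)), (nan, True))


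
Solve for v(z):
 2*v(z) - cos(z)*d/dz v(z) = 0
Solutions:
 v(z) = C1*(sin(z) + 1)/(sin(z) - 1)


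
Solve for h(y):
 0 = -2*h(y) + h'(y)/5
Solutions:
 h(y) = C1*exp(10*y)


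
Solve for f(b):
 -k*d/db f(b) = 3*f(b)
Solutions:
 f(b) = C1*exp(-3*b/k)


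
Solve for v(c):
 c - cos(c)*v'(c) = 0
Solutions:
 v(c) = C1 + Integral(c/cos(c), c)


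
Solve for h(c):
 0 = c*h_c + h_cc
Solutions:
 h(c) = C1 + C2*erf(sqrt(2)*c/2)


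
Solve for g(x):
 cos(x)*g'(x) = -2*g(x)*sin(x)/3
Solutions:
 g(x) = C1*cos(x)^(2/3)


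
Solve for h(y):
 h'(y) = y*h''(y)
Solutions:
 h(y) = C1 + C2*y^2


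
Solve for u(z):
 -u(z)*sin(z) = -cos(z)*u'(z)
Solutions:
 u(z) = C1/cos(z)


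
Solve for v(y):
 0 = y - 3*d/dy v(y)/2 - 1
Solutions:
 v(y) = C1 + y^2/3 - 2*y/3


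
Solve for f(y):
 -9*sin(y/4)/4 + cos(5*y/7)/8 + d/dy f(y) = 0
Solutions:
 f(y) = C1 - 7*sin(5*y/7)/40 - 9*cos(y/4)


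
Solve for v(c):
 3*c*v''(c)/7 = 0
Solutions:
 v(c) = C1 + C2*c


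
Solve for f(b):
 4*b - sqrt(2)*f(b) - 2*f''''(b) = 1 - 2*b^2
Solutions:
 f(b) = sqrt(2)*b^2 + 2*sqrt(2)*b + (C1*sin(2^(3/8)*b/2) + C2*cos(2^(3/8)*b/2))*exp(-2^(3/8)*b/2) + (C3*sin(2^(3/8)*b/2) + C4*cos(2^(3/8)*b/2))*exp(2^(3/8)*b/2) - sqrt(2)/2


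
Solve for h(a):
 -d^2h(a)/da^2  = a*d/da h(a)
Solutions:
 h(a) = C1 + C2*erf(sqrt(2)*a/2)


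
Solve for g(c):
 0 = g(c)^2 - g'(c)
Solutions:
 g(c) = -1/(C1 + c)


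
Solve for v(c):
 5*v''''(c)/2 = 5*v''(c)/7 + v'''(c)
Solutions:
 v(c) = C1 + C2*c + C3*exp(c*(7 - sqrt(399))/35) + C4*exp(c*(7 + sqrt(399))/35)


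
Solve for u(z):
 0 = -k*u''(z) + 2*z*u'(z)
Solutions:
 u(z) = C1 + C2*erf(z*sqrt(-1/k))/sqrt(-1/k)


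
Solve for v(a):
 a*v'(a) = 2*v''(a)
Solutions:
 v(a) = C1 + C2*erfi(a/2)


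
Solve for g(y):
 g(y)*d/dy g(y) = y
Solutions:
 g(y) = -sqrt(C1 + y^2)
 g(y) = sqrt(C1 + y^2)


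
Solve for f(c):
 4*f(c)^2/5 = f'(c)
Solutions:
 f(c) = -5/(C1 + 4*c)


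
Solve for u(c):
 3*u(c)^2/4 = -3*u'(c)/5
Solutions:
 u(c) = 4/(C1 + 5*c)


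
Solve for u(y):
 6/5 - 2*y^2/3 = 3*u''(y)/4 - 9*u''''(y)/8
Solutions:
 u(y) = C1 + C2*y + C3*exp(-sqrt(6)*y/3) + C4*exp(sqrt(6)*y/3) - 2*y^4/27 - 8*y^2/15


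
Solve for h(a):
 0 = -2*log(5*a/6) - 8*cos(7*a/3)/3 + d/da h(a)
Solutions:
 h(a) = C1 + 2*a*log(a) - 2*a*log(6) - 2*a + 2*a*log(5) + 8*sin(7*a/3)/7


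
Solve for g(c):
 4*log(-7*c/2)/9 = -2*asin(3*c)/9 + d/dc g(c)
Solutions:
 g(c) = C1 + 4*c*log(-c)/9 + 2*c*asin(3*c)/9 - 4*c/9 - 4*c*log(2)/9 + 4*c*log(7)/9 + 2*sqrt(1 - 9*c^2)/27


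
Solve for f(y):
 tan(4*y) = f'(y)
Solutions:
 f(y) = C1 - log(cos(4*y))/4


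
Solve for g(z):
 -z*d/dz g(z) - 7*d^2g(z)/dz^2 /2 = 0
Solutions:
 g(z) = C1 + C2*erf(sqrt(7)*z/7)


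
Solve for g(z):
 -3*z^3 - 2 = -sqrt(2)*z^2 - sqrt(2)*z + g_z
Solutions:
 g(z) = C1 - 3*z^4/4 + sqrt(2)*z^3/3 + sqrt(2)*z^2/2 - 2*z


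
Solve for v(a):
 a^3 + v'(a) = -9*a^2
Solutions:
 v(a) = C1 - a^4/4 - 3*a^3


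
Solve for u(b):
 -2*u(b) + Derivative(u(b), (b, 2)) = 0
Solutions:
 u(b) = C1*exp(-sqrt(2)*b) + C2*exp(sqrt(2)*b)


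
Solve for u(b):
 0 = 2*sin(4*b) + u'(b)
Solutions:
 u(b) = C1 + cos(4*b)/2


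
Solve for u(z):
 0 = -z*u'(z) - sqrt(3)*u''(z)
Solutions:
 u(z) = C1 + C2*erf(sqrt(2)*3^(3/4)*z/6)


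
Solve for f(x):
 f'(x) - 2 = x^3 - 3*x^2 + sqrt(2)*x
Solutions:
 f(x) = C1 + x^4/4 - x^3 + sqrt(2)*x^2/2 + 2*x


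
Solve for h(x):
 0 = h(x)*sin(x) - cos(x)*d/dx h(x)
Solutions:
 h(x) = C1/cos(x)


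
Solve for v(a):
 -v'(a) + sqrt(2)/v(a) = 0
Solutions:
 v(a) = -sqrt(C1 + 2*sqrt(2)*a)
 v(a) = sqrt(C1 + 2*sqrt(2)*a)


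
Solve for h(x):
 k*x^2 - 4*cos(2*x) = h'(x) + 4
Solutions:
 h(x) = C1 + k*x^3/3 - 4*x - 4*sin(x)*cos(x)


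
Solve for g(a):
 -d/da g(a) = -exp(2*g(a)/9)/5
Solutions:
 g(a) = 9*log(-sqrt(-1/(C1 + a))) - 9*log(2) + 9*log(3) + 9*log(10)/2
 g(a) = 9*log(-1/(C1 + a))/2 - 9*log(2) + 9*log(3) + 9*log(10)/2


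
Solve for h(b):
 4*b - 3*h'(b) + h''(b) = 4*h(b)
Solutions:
 h(b) = C1*exp(-b) + C2*exp(4*b) + b - 3/4


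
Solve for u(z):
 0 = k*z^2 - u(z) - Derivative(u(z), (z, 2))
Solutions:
 u(z) = C1*sin(z) + C2*cos(z) + k*z^2 - 2*k


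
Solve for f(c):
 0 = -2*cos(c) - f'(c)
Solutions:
 f(c) = C1 - 2*sin(c)


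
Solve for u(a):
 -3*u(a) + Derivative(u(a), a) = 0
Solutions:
 u(a) = C1*exp(3*a)


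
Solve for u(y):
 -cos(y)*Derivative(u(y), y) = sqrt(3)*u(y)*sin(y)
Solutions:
 u(y) = C1*cos(y)^(sqrt(3))


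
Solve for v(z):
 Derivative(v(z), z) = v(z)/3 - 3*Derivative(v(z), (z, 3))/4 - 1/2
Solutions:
 v(z) = C1*exp(-2^(1/3)*z*(2 - 2^(1/3))/6)*sin(2^(1/3)*sqrt(3)*z*(2^(1/3) + 2)/6) + C2*exp(-2^(1/3)*z*(2 - 2^(1/3))/6)*cos(2^(1/3)*sqrt(3)*z*(2^(1/3) + 2)/6) + C3*exp(2^(1/3)*z*(2 - 2^(1/3))/3) + 3/2


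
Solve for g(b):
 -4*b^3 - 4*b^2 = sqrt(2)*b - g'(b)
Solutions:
 g(b) = C1 + b^4 + 4*b^3/3 + sqrt(2)*b^2/2


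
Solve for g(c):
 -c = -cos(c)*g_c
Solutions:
 g(c) = C1 + Integral(c/cos(c), c)


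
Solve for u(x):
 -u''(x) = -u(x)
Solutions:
 u(x) = C1*exp(-x) + C2*exp(x)


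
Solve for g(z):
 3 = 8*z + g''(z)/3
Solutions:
 g(z) = C1 + C2*z - 4*z^3 + 9*z^2/2


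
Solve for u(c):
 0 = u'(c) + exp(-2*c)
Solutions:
 u(c) = C1 + exp(-2*c)/2


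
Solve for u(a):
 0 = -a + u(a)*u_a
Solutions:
 u(a) = -sqrt(C1 + a^2)
 u(a) = sqrt(C1 + a^2)


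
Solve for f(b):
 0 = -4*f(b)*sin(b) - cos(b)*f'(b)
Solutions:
 f(b) = C1*cos(b)^4


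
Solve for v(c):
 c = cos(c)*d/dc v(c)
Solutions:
 v(c) = C1 + Integral(c/cos(c), c)


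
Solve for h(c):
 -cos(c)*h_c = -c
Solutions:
 h(c) = C1 + Integral(c/cos(c), c)


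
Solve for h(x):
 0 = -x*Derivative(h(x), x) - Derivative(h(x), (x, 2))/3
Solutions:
 h(x) = C1 + C2*erf(sqrt(6)*x/2)


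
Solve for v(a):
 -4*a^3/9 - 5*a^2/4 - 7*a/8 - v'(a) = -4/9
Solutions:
 v(a) = C1 - a^4/9 - 5*a^3/12 - 7*a^2/16 + 4*a/9


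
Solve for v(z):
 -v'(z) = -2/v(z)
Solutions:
 v(z) = -sqrt(C1 + 4*z)
 v(z) = sqrt(C1 + 4*z)


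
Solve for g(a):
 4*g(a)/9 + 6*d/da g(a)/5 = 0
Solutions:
 g(a) = C1*exp(-10*a/27)


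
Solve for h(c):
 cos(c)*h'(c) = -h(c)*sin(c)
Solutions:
 h(c) = C1*cos(c)


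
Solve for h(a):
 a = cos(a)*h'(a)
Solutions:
 h(a) = C1 + Integral(a/cos(a), a)


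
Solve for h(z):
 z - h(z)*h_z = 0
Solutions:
 h(z) = -sqrt(C1 + z^2)
 h(z) = sqrt(C1 + z^2)


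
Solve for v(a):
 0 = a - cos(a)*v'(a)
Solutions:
 v(a) = C1 + Integral(a/cos(a), a)


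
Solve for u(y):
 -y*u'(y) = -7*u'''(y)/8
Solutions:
 u(y) = C1 + Integral(C2*airyai(2*7^(2/3)*y/7) + C3*airybi(2*7^(2/3)*y/7), y)


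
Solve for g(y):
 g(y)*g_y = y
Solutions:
 g(y) = -sqrt(C1 + y^2)
 g(y) = sqrt(C1 + y^2)


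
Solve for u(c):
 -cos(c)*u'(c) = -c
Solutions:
 u(c) = C1 + Integral(c/cos(c), c)


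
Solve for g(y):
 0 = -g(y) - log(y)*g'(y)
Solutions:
 g(y) = C1*exp(-li(y))


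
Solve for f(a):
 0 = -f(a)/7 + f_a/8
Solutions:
 f(a) = C1*exp(8*a/7)


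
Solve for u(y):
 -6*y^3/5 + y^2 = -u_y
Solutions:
 u(y) = C1 + 3*y^4/10 - y^3/3


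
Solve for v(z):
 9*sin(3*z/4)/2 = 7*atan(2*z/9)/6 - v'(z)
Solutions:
 v(z) = C1 + 7*z*atan(2*z/9)/6 - 21*log(4*z^2 + 81)/8 + 6*cos(3*z/4)


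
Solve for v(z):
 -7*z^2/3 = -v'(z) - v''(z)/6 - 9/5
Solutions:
 v(z) = C1 + C2*exp(-6*z) + 7*z^3/9 - 7*z^2/18 - 451*z/270


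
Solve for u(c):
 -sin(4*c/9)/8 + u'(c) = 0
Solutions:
 u(c) = C1 - 9*cos(4*c/9)/32


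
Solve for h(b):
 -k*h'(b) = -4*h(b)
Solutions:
 h(b) = C1*exp(4*b/k)


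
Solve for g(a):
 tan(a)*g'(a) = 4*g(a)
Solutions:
 g(a) = C1*sin(a)^4


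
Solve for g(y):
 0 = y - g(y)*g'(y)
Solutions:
 g(y) = -sqrt(C1 + y^2)
 g(y) = sqrt(C1 + y^2)


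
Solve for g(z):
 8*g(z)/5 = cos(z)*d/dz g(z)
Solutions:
 g(z) = C1*(sin(z) + 1)^(4/5)/(sin(z) - 1)^(4/5)


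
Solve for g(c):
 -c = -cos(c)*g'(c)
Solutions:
 g(c) = C1 + Integral(c/cos(c), c)


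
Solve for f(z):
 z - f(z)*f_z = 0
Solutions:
 f(z) = -sqrt(C1 + z^2)
 f(z) = sqrt(C1 + z^2)


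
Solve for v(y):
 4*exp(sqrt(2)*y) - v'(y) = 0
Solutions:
 v(y) = C1 + 2*sqrt(2)*exp(sqrt(2)*y)


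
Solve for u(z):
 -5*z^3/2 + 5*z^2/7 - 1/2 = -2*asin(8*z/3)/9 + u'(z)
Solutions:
 u(z) = C1 - 5*z^4/8 + 5*z^3/21 + 2*z*asin(8*z/3)/9 - z/2 + sqrt(9 - 64*z^2)/36


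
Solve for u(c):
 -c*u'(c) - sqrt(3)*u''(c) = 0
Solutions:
 u(c) = C1 + C2*erf(sqrt(2)*3^(3/4)*c/6)


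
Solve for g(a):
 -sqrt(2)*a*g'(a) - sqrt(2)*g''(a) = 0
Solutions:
 g(a) = C1 + C2*erf(sqrt(2)*a/2)


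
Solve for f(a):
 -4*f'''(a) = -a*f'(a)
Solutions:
 f(a) = C1 + Integral(C2*airyai(2^(1/3)*a/2) + C3*airybi(2^(1/3)*a/2), a)


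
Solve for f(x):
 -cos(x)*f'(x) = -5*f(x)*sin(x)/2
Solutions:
 f(x) = C1/cos(x)^(5/2)


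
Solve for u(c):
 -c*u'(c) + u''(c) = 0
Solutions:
 u(c) = C1 + C2*erfi(sqrt(2)*c/2)


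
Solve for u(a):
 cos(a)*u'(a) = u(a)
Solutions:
 u(a) = C1*sqrt(sin(a) + 1)/sqrt(sin(a) - 1)


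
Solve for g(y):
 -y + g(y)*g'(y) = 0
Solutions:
 g(y) = -sqrt(C1 + y^2)
 g(y) = sqrt(C1 + y^2)


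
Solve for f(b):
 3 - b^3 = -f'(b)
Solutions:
 f(b) = C1 + b^4/4 - 3*b


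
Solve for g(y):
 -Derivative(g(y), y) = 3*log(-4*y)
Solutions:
 g(y) = C1 - 3*y*log(-y) + 3*y*(1 - 2*log(2))


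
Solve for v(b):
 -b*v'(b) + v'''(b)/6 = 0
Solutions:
 v(b) = C1 + Integral(C2*airyai(6^(1/3)*b) + C3*airybi(6^(1/3)*b), b)


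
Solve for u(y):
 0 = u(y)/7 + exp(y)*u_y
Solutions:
 u(y) = C1*exp(exp(-y)/7)


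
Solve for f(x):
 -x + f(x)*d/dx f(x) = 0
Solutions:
 f(x) = -sqrt(C1 + x^2)
 f(x) = sqrt(C1 + x^2)


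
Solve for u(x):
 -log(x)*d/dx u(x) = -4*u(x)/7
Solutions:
 u(x) = C1*exp(4*li(x)/7)


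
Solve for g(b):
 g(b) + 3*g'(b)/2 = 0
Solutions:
 g(b) = C1*exp(-2*b/3)


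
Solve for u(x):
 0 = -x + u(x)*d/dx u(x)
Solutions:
 u(x) = -sqrt(C1 + x^2)
 u(x) = sqrt(C1 + x^2)


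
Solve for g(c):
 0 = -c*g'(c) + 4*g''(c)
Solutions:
 g(c) = C1 + C2*erfi(sqrt(2)*c/4)


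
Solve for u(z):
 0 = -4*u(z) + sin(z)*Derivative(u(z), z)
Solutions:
 u(z) = C1*(cos(z)^2 - 2*cos(z) + 1)/(cos(z)^2 + 2*cos(z) + 1)


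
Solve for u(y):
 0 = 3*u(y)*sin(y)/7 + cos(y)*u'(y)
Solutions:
 u(y) = C1*cos(y)^(3/7)


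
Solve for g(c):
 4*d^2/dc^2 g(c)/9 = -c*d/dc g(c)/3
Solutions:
 g(c) = C1 + C2*erf(sqrt(6)*c/4)


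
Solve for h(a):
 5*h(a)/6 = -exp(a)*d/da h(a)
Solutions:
 h(a) = C1*exp(5*exp(-a)/6)


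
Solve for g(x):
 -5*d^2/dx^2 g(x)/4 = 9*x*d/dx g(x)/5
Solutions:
 g(x) = C1 + C2*erf(3*sqrt(2)*x/5)


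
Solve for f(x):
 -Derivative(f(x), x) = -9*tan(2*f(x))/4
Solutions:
 f(x) = -asin(C1*exp(9*x/2))/2 + pi/2
 f(x) = asin(C1*exp(9*x/2))/2


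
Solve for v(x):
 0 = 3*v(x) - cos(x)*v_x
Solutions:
 v(x) = C1*(sin(x) + 1)^(3/2)/(sin(x) - 1)^(3/2)


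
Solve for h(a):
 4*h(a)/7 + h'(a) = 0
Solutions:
 h(a) = C1*exp(-4*a/7)


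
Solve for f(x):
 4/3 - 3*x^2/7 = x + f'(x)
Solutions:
 f(x) = C1 - x^3/7 - x^2/2 + 4*x/3


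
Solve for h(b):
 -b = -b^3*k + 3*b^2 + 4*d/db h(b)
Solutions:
 h(b) = C1 + b^4*k/16 - b^3/4 - b^2/8


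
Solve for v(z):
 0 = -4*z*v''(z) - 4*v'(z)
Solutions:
 v(z) = C1 + C2*log(z)


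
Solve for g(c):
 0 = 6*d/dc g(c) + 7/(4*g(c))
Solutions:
 g(c) = -sqrt(C1 - 21*c)/6
 g(c) = sqrt(C1 - 21*c)/6


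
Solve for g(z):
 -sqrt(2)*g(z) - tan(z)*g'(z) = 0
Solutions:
 g(z) = C1/sin(z)^(sqrt(2))


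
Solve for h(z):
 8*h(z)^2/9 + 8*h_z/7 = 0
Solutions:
 h(z) = 9/(C1 + 7*z)


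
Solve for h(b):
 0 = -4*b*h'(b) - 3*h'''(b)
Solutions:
 h(b) = C1 + Integral(C2*airyai(-6^(2/3)*b/3) + C3*airybi(-6^(2/3)*b/3), b)


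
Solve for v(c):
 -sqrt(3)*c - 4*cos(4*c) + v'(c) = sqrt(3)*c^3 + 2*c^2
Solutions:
 v(c) = C1 + sqrt(3)*c^4/4 + 2*c^3/3 + sqrt(3)*c^2/2 + sin(4*c)


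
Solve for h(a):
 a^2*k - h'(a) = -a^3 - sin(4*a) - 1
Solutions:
 h(a) = C1 + a^4/4 + a^3*k/3 + a - cos(4*a)/4


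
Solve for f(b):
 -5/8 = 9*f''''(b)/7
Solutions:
 f(b) = C1 + C2*b + C3*b^2 + C4*b^3 - 35*b^4/1728


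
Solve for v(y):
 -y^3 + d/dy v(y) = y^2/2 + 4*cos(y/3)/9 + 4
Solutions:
 v(y) = C1 + y^4/4 + y^3/6 + 4*y + 4*sin(y/3)/3


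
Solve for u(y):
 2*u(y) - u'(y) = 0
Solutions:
 u(y) = C1*exp(2*y)


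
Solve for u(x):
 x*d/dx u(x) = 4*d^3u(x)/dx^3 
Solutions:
 u(x) = C1 + Integral(C2*airyai(2^(1/3)*x/2) + C3*airybi(2^(1/3)*x/2), x)


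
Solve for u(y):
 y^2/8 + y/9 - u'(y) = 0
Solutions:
 u(y) = C1 + y^3/24 + y^2/18


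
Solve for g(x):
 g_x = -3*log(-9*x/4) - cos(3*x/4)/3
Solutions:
 g(x) = C1 - 3*x*log(-x) - 6*x*log(3) + 3*x + 6*x*log(2) - 4*sin(3*x/4)/9


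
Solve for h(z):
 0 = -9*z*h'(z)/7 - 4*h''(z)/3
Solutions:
 h(z) = C1 + C2*erf(3*sqrt(42)*z/28)


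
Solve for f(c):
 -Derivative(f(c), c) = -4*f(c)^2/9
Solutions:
 f(c) = -9/(C1 + 4*c)


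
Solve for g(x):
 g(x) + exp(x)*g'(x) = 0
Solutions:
 g(x) = C1*exp(exp(-x))


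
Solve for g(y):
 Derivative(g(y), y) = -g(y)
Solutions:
 g(y) = C1*exp(-y)


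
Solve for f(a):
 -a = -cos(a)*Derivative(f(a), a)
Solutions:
 f(a) = C1 + Integral(a/cos(a), a)


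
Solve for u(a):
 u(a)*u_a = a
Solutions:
 u(a) = -sqrt(C1 + a^2)
 u(a) = sqrt(C1 + a^2)


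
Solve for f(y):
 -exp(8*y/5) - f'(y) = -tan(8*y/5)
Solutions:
 f(y) = C1 - 5*exp(8*y/5)/8 - 5*log(cos(8*y/5))/8


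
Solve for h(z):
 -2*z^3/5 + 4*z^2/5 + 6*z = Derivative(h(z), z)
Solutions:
 h(z) = C1 - z^4/10 + 4*z^3/15 + 3*z^2


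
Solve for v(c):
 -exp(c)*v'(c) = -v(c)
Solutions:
 v(c) = C1*exp(-exp(-c))


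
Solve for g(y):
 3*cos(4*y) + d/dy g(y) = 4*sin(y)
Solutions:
 g(y) = C1 - 3*sin(4*y)/4 - 4*cos(y)


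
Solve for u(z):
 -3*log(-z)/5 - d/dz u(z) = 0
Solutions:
 u(z) = C1 - 3*z*log(-z)/5 + 3*z/5


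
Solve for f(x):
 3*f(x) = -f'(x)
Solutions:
 f(x) = C1*exp(-3*x)


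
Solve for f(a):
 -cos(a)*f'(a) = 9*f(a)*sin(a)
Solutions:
 f(a) = C1*cos(a)^9


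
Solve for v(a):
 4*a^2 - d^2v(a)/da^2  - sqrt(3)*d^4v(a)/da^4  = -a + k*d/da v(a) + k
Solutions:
 v(a) = C1 + C2*exp(a*(-2^(2/3)*3^(1/6)*(9*k + sqrt(81*k^2 + 4*sqrt(3)))^(1/3) + 2*6^(1/3)/(9*k + sqrt(81*k^2 + 4*sqrt(3)))^(1/3))/6) + C3*exp(a*(2^(2/3)*3^(1/6)*(9*k + sqrt(81*k^2 + 4*sqrt(3)))^(1/3) - 6^(2/3)*I*(9*k + sqrt(81*k^2 + 4*sqrt(3)))^(1/3) + 16*sqrt(3)/((9*k + sqrt(81*k^2 + 4*sqrt(3)))^(1/3)*(-2^(2/3)*3^(1/6) + 6^(2/3)*I)))/12) + C4*exp(a*(2^(2/3)*3^(1/6)*(9*k + sqrt(81*k^2 + 4*sqrt(3)))^(1/3) + 6^(2/3)*I*(9*k + sqrt(81*k^2 + 4*sqrt(3)))^(1/3) - 16*sqrt(3)/((9*k + sqrt(81*k^2 + 4*sqrt(3)))^(1/3)*(2^(2/3)*3^(1/6) + 6^(2/3)*I)))/12) + 4*a^3/(3*k) + a^2/(2*k) - 4*a^2/k^2 - a - a/k^2 + 8*a/k^3


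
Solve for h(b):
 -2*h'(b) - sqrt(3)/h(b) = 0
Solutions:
 h(b) = -sqrt(C1 - sqrt(3)*b)
 h(b) = sqrt(C1 - sqrt(3)*b)


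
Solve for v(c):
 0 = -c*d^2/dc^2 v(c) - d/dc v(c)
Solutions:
 v(c) = C1 + C2*log(c)


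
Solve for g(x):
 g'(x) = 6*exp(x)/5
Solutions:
 g(x) = C1 + 6*exp(x)/5


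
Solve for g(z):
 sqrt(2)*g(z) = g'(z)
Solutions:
 g(z) = C1*exp(sqrt(2)*z)


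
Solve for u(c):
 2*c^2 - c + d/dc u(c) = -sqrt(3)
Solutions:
 u(c) = C1 - 2*c^3/3 + c^2/2 - sqrt(3)*c


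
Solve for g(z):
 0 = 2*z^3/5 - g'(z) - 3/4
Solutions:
 g(z) = C1 + z^4/10 - 3*z/4


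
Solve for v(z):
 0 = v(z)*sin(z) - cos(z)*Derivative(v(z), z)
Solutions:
 v(z) = C1/cos(z)


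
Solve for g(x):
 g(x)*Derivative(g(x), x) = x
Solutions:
 g(x) = -sqrt(C1 + x^2)
 g(x) = sqrt(C1 + x^2)


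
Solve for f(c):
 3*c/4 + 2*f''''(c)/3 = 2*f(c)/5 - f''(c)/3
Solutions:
 f(c) = C1*exp(-sqrt(5)*c*sqrt(-5 + sqrt(265))/10) + C2*exp(sqrt(5)*c*sqrt(-5 + sqrt(265))/10) + C3*sin(sqrt(5)*c*sqrt(5 + sqrt(265))/10) + C4*cos(sqrt(5)*c*sqrt(5 + sqrt(265))/10) + 15*c/8


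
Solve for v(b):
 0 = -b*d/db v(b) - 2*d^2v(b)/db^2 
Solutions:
 v(b) = C1 + C2*erf(b/2)


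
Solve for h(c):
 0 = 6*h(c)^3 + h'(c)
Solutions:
 h(c) = -sqrt(2)*sqrt(-1/(C1 - 6*c))/2
 h(c) = sqrt(2)*sqrt(-1/(C1 - 6*c))/2


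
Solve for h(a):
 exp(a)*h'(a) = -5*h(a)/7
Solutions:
 h(a) = C1*exp(5*exp(-a)/7)


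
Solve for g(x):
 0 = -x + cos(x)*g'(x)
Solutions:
 g(x) = C1 + Integral(x/cos(x), x)


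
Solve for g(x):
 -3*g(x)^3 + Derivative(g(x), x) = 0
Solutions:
 g(x) = -sqrt(2)*sqrt(-1/(C1 + 3*x))/2
 g(x) = sqrt(2)*sqrt(-1/(C1 + 3*x))/2


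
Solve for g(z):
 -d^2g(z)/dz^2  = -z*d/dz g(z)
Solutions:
 g(z) = C1 + C2*erfi(sqrt(2)*z/2)


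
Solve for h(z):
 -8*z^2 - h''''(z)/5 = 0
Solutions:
 h(z) = C1 + C2*z + C3*z^2 + C4*z^3 - z^6/9


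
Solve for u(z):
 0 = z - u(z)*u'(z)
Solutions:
 u(z) = -sqrt(C1 + z^2)
 u(z) = sqrt(C1 + z^2)


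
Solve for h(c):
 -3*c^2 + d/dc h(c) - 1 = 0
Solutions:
 h(c) = C1 + c^3 + c


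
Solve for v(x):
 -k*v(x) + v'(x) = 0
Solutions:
 v(x) = C1*exp(k*x)


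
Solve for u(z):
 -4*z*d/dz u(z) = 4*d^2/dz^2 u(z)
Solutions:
 u(z) = C1 + C2*erf(sqrt(2)*z/2)


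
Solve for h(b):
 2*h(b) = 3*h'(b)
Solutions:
 h(b) = C1*exp(2*b/3)


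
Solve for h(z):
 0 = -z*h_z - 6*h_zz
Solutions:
 h(z) = C1 + C2*erf(sqrt(3)*z/6)


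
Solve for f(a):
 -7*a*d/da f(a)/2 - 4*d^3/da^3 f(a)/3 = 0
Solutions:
 f(a) = C1 + Integral(C2*airyai(-21^(1/3)*a/2) + C3*airybi(-21^(1/3)*a/2), a)


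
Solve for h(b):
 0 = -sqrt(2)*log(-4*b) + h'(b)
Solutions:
 h(b) = C1 + sqrt(2)*b*log(-b) + sqrt(2)*b*(-1 + 2*log(2))


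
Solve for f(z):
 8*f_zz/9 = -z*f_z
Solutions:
 f(z) = C1 + C2*erf(3*z/4)


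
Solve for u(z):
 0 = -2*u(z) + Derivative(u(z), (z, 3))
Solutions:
 u(z) = C3*exp(2^(1/3)*z) + (C1*sin(2^(1/3)*sqrt(3)*z/2) + C2*cos(2^(1/3)*sqrt(3)*z/2))*exp(-2^(1/3)*z/2)


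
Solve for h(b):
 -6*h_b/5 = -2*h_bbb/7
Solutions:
 h(b) = C1 + C2*exp(-sqrt(105)*b/5) + C3*exp(sqrt(105)*b/5)


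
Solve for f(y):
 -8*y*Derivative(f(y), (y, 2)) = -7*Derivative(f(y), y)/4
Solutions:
 f(y) = C1 + C2*y^(39/32)


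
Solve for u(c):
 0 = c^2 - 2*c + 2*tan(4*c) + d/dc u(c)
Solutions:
 u(c) = C1 - c^3/3 + c^2 + log(cos(4*c))/2


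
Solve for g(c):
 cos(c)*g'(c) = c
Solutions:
 g(c) = C1 + Integral(c/cos(c), c)


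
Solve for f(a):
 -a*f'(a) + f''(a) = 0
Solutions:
 f(a) = C1 + C2*erfi(sqrt(2)*a/2)


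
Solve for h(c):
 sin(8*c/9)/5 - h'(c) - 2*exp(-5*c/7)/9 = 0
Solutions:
 h(c) = C1 - 9*cos(8*c/9)/40 + 14*exp(-5*c/7)/45


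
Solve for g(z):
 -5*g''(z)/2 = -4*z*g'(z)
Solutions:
 g(z) = C1 + C2*erfi(2*sqrt(5)*z/5)


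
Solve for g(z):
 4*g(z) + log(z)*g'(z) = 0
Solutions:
 g(z) = C1*exp(-4*li(z))


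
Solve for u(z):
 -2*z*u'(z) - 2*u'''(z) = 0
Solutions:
 u(z) = C1 + Integral(C2*airyai(-z) + C3*airybi(-z), z)


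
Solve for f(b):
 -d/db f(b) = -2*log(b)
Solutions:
 f(b) = C1 + 2*b*log(b) - 2*b


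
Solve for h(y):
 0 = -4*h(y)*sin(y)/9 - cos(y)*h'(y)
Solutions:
 h(y) = C1*cos(y)^(4/9)


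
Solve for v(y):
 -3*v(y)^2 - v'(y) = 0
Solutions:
 v(y) = 1/(C1 + 3*y)


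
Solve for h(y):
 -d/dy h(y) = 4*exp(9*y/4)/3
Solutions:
 h(y) = C1 - 16*exp(9*y/4)/27


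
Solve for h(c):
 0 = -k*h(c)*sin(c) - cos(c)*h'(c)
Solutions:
 h(c) = C1*exp(k*log(cos(c)))


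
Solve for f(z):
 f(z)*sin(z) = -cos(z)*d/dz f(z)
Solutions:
 f(z) = C1*cos(z)


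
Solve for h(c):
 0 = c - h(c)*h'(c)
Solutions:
 h(c) = -sqrt(C1 + c^2)
 h(c) = sqrt(C1 + c^2)


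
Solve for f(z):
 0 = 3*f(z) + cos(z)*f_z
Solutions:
 f(z) = C1*(sin(z) - 1)^(3/2)/(sin(z) + 1)^(3/2)


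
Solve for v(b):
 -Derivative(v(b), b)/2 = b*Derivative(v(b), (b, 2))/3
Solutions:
 v(b) = C1 + C2/sqrt(b)


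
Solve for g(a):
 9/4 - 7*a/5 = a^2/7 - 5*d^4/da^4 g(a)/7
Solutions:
 g(a) = C1 + C2*a + C3*a^2 + C4*a^3 + a^6/1800 + 49*a^5/3000 - 21*a^4/160


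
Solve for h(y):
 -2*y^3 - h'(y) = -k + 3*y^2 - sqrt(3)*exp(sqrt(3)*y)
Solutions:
 h(y) = C1 + k*y - y^4/2 - y^3 + exp(sqrt(3)*y)


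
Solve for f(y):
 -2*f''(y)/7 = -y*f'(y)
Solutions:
 f(y) = C1 + C2*erfi(sqrt(7)*y/2)


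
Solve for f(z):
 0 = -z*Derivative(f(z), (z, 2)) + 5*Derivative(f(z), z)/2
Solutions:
 f(z) = C1 + C2*z^(7/2)


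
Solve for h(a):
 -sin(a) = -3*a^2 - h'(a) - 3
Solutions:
 h(a) = C1 - a^3 - 3*a - cos(a)


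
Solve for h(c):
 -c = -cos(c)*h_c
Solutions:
 h(c) = C1 + Integral(c/cos(c), c)


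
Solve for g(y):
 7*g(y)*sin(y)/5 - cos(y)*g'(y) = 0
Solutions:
 g(y) = C1/cos(y)^(7/5)


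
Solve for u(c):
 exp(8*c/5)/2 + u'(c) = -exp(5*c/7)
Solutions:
 u(c) = C1 - 7*exp(5*c/7)/5 - 5*exp(8*c/5)/16


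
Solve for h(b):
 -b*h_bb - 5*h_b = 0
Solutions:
 h(b) = C1 + C2/b^4


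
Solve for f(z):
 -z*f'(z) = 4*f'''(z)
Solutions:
 f(z) = C1 + Integral(C2*airyai(-2^(1/3)*z/2) + C3*airybi(-2^(1/3)*z/2), z)


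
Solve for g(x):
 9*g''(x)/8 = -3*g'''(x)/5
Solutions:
 g(x) = C1 + C2*x + C3*exp(-15*x/8)


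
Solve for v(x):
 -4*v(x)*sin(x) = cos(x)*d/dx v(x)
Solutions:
 v(x) = C1*cos(x)^4


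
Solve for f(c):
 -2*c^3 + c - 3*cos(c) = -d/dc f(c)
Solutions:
 f(c) = C1 + c^4/2 - c^2/2 + 3*sin(c)


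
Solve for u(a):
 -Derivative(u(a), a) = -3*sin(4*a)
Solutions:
 u(a) = C1 - 3*cos(4*a)/4


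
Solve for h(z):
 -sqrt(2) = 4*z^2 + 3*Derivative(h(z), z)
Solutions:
 h(z) = C1 - 4*z^3/9 - sqrt(2)*z/3


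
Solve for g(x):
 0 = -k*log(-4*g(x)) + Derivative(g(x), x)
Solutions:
 Integral(1/(log(-_y) + 2*log(2)), (_y, g(x))) = C1 + k*x


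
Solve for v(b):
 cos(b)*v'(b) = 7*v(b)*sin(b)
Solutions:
 v(b) = C1/cos(b)^7


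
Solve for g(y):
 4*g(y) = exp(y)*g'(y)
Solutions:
 g(y) = C1*exp(-4*exp(-y))


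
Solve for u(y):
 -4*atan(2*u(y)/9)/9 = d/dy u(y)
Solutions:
 Integral(1/atan(2*_y/9), (_y, u(y))) = C1 - 4*y/9


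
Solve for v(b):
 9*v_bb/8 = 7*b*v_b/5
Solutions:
 v(b) = C1 + C2*erfi(2*sqrt(35)*b/15)


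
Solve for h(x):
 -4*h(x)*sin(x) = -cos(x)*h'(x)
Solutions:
 h(x) = C1/cos(x)^4


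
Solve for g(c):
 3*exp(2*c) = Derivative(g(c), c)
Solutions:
 g(c) = C1 + 3*exp(2*c)/2


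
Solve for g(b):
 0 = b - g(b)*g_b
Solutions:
 g(b) = -sqrt(C1 + b^2)
 g(b) = sqrt(C1 + b^2)


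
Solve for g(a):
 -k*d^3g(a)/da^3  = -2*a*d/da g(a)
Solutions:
 g(a) = C1 + Integral(C2*airyai(2^(1/3)*a*(1/k)^(1/3)) + C3*airybi(2^(1/3)*a*(1/k)^(1/3)), a)


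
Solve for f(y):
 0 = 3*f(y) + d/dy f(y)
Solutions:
 f(y) = C1*exp(-3*y)


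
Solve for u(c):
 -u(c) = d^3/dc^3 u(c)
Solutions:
 u(c) = C3*exp(-c) + (C1*sin(sqrt(3)*c/2) + C2*cos(sqrt(3)*c/2))*exp(c/2)


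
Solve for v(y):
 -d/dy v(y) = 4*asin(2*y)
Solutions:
 v(y) = C1 - 4*y*asin(2*y) - 2*sqrt(1 - 4*y^2)


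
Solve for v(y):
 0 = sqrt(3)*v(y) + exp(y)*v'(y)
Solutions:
 v(y) = C1*exp(sqrt(3)*exp(-y))


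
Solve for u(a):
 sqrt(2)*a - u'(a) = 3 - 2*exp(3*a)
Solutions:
 u(a) = C1 + sqrt(2)*a^2/2 - 3*a + 2*exp(3*a)/3


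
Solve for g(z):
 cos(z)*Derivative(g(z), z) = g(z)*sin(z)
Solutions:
 g(z) = C1/cos(z)


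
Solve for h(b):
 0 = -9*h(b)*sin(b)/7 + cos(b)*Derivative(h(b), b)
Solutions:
 h(b) = C1/cos(b)^(9/7)


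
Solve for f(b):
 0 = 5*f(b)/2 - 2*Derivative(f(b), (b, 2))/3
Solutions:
 f(b) = C1*exp(-sqrt(15)*b/2) + C2*exp(sqrt(15)*b/2)


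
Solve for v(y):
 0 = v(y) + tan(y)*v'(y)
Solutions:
 v(y) = C1/sin(y)


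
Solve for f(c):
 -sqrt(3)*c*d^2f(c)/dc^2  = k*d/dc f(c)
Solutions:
 f(c) = C1 + c^(-sqrt(3)*re(k)/3 + 1)*(C2*sin(sqrt(3)*log(c)*Abs(im(k))/3) + C3*cos(sqrt(3)*log(c)*im(k)/3))


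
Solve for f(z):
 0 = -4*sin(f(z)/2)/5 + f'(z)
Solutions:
 -4*z/5 + log(cos(f(z)/2) - 1) - log(cos(f(z)/2) + 1) = C1


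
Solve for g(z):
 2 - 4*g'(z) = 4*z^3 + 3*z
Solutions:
 g(z) = C1 - z^4/4 - 3*z^2/8 + z/2


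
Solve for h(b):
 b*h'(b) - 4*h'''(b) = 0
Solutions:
 h(b) = C1 + Integral(C2*airyai(2^(1/3)*b/2) + C3*airybi(2^(1/3)*b/2), b)


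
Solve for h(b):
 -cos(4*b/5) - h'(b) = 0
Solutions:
 h(b) = C1 - 5*sin(4*b/5)/4


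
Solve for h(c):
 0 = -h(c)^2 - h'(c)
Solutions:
 h(c) = 1/(C1 + c)


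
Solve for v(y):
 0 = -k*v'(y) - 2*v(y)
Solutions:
 v(y) = C1*exp(-2*y/k)


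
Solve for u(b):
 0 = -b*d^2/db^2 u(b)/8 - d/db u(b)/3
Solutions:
 u(b) = C1 + C2/b^(5/3)


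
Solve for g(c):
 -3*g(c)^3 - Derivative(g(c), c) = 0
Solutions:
 g(c) = -sqrt(2)*sqrt(-1/(C1 - 3*c))/2
 g(c) = sqrt(2)*sqrt(-1/(C1 - 3*c))/2


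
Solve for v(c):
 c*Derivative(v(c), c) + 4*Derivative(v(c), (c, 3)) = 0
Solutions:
 v(c) = C1 + Integral(C2*airyai(-2^(1/3)*c/2) + C3*airybi(-2^(1/3)*c/2), c)


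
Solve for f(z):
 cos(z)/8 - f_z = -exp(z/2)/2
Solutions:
 f(z) = C1 + exp(z/2) + sin(z)/8


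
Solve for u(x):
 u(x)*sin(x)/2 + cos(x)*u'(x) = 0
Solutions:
 u(x) = C1*sqrt(cos(x))


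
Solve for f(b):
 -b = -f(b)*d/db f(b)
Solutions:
 f(b) = -sqrt(C1 + b^2)
 f(b) = sqrt(C1 + b^2)


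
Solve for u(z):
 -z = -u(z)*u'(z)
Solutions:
 u(z) = -sqrt(C1 + z^2)
 u(z) = sqrt(C1 + z^2)


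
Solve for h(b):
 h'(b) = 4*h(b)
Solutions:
 h(b) = C1*exp(4*b)


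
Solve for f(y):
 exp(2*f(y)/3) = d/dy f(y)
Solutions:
 f(y) = 3*log(-sqrt(-1/(C1 + y))) - 3*log(2) + 3*log(6)/2
 f(y) = 3*log(-1/(C1 + y))/2 - 3*log(2) + 3*log(6)/2


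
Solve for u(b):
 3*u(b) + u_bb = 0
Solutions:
 u(b) = C1*sin(sqrt(3)*b) + C2*cos(sqrt(3)*b)


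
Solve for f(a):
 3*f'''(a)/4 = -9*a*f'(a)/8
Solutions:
 f(a) = C1 + Integral(C2*airyai(-2^(2/3)*3^(1/3)*a/2) + C3*airybi(-2^(2/3)*3^(1/3)*a/2), a)


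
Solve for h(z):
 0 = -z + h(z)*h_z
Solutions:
 h(z) = -sqrt(C1 + z^2)
 h(z) = sqrt(C1 + z^2)


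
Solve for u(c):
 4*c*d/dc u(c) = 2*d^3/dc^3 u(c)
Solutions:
 u(c) = C1 + Integral(C2*airyai(2^(1/3)*c) + C3*airybi(2^(1/3)*c), c)


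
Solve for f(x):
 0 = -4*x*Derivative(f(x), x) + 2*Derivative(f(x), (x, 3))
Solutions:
 f(x) = C1 + Integral(C2*airyai(2^(1/3)*x) + C3*airybi(2^(1/3)*x), x)


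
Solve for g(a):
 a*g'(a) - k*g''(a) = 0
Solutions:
 g(a) = C1 + C2*erf(sqrt(2)*a*sqrt(-1/k)/2)/sqrt(-1/k)


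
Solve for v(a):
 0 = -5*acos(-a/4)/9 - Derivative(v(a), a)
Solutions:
 v(a) = C1 - 5*a*acos(-a/4)/9 - 5*sqrt(16 - a^2)/9


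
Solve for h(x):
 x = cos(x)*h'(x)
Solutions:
 h(x) = C1 + Integral(x/cos(x), x)


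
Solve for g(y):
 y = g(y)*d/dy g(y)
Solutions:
 g(y) = -sqrt(C1 + y^2)
 g(y) = sqrt(C1 + y^2)


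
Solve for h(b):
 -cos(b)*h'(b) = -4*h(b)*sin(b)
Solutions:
 h(b) = C1/cos(b)^4


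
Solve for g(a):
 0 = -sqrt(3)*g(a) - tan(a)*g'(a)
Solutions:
 g(a) = C1/sin(a)^(sqrt(3))


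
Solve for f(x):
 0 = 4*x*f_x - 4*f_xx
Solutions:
 f(x) = C1 + C2*erfi(sqrt(2)*x/2)


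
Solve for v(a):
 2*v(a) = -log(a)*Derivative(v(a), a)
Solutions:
 v(a) = C1*exp(-2*li(a))


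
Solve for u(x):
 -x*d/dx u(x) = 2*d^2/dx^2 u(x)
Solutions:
 u(x) = C1 + C2*erf(x/2)


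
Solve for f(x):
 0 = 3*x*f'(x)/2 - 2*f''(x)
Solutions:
 f(x) = C1 + C2*erfi(sqrt(6)*x/4)


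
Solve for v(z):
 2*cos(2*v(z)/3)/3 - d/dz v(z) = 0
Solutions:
 -2*z/3 - 3*log(sin(2*v(z)/3) - 1)/4 + 3*log(sin(2*v(z)/3) + 1)/4 = C1


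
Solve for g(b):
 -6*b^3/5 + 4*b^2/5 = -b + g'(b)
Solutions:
 g(b) = C1 - 3*b^4/10 + 4*b^3/15 + b^2/2


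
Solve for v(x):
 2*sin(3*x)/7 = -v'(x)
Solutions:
 v(x) = C1 + 2*cos(3*x)/21


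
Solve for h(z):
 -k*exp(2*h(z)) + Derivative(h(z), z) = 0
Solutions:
 h(z) = log(-sqrt(-1/(C1 + k*z))) - log(2)/2
 h(z) = log(-1/(C1 + k*z))/2 - log(2)/2


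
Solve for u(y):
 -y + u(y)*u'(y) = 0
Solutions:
 u(y) = -sqrt(C1 + y^2)
 u(y) = sqrt(C1 + y^2)


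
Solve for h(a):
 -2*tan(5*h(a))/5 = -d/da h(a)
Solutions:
 h(a) = -asin(C1*exp(2*a))/5 + pi/5
 h(a) = asin(C1*exp(2*a))/5


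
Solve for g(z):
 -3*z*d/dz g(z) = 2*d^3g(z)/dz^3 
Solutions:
 g(z) = C1 + Integral(C2*airyai(-2^(2/3)*3^(1/3)*z/2) + C3*airybi(-2^(2/3)*3^(1/3)*z/2), z)


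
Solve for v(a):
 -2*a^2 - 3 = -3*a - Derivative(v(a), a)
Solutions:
 v(a) = C1 + 2*a^3/3 - 3*a^2/2 + 3*a


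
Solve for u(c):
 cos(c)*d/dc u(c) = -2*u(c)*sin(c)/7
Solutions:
 u(c) = C1*cos(c)^(2/7)


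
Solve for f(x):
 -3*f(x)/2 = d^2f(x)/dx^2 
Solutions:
 f(x) = C1*sin(sqrt(6)*x/2) + C2*cos(sqrt(6)*x/2)


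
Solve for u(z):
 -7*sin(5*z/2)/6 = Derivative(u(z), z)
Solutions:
 u(z) = C1 + 7*cos(5*z/2)/15


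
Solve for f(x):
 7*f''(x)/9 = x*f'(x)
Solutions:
 f(x) = C1 + C2*erfi(3*sqrt(14)*x/14)


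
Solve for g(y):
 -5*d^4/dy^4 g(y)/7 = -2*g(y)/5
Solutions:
 g(y) = C1*exp(-14^(1/4)*sqrt(5)*y/5) + C2*exp(14^(1/4)*sqrt(5)*y/5) + C3*sin(14^(1/4)*sqrt(5)*y/5) + C4*cos(14^(1/4)*sqrt(5)*y/5)


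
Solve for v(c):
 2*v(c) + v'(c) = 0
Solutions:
 v(c) = C1*exp(-2*c)


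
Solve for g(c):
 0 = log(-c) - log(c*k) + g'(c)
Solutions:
 g(c) = C1 + c*log(-k)


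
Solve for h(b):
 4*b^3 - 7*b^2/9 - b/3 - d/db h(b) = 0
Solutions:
 h(b) = C1 + b^4 - 7*b^3/27 - b^2/6


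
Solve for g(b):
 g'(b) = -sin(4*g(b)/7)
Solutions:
 b + 7*log(cos(4*g(b)/7) - 1)/8 - 7*log(cos(4*g(b)/7) + 1)/8 = C1


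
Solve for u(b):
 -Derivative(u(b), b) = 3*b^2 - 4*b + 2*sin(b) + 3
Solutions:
 u(b) = C1 - b^3 + 2*b^2 - 3*b + 2*cos(b)


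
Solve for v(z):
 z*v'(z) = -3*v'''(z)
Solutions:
 v(z) = C1 + Integral(C2*airyai(-3^(2/3)*z/3) + C3*airybi(-3^(2/3)*z/3), z)
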